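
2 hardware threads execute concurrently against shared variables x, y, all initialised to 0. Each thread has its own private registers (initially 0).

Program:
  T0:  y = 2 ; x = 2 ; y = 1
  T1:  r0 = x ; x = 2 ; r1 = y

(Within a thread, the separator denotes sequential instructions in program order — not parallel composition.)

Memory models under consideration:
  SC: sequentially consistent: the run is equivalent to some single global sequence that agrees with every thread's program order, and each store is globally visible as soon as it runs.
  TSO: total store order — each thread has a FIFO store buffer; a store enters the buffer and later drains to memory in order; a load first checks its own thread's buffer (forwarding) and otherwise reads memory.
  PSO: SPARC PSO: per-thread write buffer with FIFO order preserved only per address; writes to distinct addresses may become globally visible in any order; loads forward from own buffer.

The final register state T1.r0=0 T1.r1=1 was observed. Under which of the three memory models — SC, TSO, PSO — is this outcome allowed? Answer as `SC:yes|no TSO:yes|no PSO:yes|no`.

outcome vector order: (T1.r0,T1.r1)
under SC → (0,0); (0,1); (0,2); (2,1); (2,2)
under TSO → (0,0); (0,1); (0,2); (2,1); (2,2)
under PSO → (0,0); (0,1); (0,2); (2,0); (2,1); (2,2)
target (0,1) ∈ {SC,TSO,PSO}

SC:yes TSO:yes PSO:yes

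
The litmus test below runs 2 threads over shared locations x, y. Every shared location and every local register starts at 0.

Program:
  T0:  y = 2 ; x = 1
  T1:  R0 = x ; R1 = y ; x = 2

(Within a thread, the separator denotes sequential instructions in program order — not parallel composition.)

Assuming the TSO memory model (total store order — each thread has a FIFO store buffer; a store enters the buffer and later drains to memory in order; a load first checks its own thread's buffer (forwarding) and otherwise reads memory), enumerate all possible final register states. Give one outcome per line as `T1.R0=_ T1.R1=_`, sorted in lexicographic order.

outcome vector order: (T1.R0,T1.R1)
|TSO outcomes| = 3

T1.R0=0 T1.R1=0
T1.R0=0 T1.R1=2
T1.R0=1 T1.R1=2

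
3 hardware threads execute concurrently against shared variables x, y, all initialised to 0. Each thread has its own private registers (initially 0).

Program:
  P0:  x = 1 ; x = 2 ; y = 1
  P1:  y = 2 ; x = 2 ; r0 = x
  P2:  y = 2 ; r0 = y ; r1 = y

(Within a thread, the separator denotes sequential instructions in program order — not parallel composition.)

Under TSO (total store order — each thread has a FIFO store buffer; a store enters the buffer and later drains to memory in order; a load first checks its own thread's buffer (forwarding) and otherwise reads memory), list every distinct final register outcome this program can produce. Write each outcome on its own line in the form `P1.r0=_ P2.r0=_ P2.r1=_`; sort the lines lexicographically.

P1.r0=1 P2.r0=1 P2.r1=1
P1.r0=1 P2.r0=2 P2.r1=1
P1.r0=1 P2.r0=2 P2.r1=2
P1.r0=2 P2.r0=1 P2.r1=1
P1.r0=2 P2.r0=1 P2.r1=2
P1.r0=2 P2.r0=2 P2.r1=1
P1.r0=2 P2.r0=2 P2.r1=2

outcome vector order: (P1.r0,P2.r0,P2.r1)
|TSO outcomes| = 7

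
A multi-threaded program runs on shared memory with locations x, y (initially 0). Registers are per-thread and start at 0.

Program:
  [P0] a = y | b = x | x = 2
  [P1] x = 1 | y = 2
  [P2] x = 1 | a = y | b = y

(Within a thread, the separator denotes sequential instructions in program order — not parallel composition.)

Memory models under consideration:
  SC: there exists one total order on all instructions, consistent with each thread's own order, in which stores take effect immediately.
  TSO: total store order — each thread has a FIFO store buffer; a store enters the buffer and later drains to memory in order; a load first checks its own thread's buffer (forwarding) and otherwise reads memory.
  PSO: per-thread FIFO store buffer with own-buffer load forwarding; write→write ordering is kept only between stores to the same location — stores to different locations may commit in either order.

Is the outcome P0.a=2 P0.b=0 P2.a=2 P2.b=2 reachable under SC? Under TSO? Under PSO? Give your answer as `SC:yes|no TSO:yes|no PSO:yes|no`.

SC:no TSO:no PSO:yes

outcome vector order: (P0.a,P0.b,P2.a,P2.b)
SC (9): 0/0/0/0; 0/0/0/2; 0/0/2/2; 0/1/0/0; 0/1/0/2; 0/1/2/2; 2/1/0/0; 2/1/0/2; 2/1/2/2
TSO (9): 0/0/0/0; 0/0/0/2; 0/0/2/2; 0/1/0/0; 0/1/0/2; 0/1/2/2; 2/1/0/0; 2/1/0/2; 2/1/2/2
PSO (12): 0/0/0/0; 0/0/0/2; 0/0/2/2; 0/1/0/0; 0/1/0/2; 0/1/2/2; 2/0/0/0; 2/0/0/2; 2/0/2/2; 2/1/0/0; 2/1/0/2; 2/1/2/2
target 2/0/2/2 ∈ {PSO}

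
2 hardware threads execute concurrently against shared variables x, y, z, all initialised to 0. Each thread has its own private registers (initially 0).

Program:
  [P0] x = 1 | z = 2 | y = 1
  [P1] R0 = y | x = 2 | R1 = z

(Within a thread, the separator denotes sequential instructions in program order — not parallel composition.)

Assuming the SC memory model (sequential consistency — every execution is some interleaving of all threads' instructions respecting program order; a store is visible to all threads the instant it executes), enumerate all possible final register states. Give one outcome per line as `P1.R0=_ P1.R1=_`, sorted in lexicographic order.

outcome vector order: (P1.R0,P1.R1)
|SC outcomes| = 3

P1.R0=0 P1.R1=0
P1.R0=0 P1.R1=2
P1.R0=1 P1.R1=2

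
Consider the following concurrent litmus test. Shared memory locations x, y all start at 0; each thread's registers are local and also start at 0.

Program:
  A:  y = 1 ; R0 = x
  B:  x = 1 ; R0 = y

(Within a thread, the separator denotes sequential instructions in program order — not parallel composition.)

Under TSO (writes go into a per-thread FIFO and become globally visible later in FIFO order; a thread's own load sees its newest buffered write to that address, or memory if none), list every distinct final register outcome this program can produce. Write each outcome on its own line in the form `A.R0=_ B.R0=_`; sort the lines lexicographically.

outcome vector order: (A.R0,B.R0)
|TSO outcomes| = 4

A.R0=0 B.R0=0
A.R0=0 B.R0=1
A.R0=1 B.R0=0
A.R0=1 B.R0=1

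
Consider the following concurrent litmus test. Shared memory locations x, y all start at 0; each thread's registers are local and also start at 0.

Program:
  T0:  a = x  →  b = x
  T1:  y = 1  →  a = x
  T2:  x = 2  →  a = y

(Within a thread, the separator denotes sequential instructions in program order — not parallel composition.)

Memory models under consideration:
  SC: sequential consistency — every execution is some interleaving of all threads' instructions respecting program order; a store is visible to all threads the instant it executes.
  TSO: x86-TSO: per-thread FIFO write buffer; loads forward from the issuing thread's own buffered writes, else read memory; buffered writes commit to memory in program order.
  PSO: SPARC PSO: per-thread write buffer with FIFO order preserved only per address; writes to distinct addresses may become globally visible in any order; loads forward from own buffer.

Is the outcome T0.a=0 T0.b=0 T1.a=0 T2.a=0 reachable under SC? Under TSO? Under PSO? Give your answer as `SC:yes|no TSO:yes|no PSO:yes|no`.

SC:no TSO:yes PSO:yes

outcome vector order: (T0.a,T0.b,T1.a,T2.a)
under SC → 0001; 0020; 0021; 0201; 0220; 0221; 2201; 2220; 2221
under TSO → 0000; 0001; 0020; 0021; 0200; 0201; 0220; 0221; 2200; 2201; 2220; 2221
under PSO → 0000; 0001; 0020; 0021; 0200; 0201; 0220; 0221; 2200; 2201; 2220; 2221
target 0000 ∈ {TSO,PSO}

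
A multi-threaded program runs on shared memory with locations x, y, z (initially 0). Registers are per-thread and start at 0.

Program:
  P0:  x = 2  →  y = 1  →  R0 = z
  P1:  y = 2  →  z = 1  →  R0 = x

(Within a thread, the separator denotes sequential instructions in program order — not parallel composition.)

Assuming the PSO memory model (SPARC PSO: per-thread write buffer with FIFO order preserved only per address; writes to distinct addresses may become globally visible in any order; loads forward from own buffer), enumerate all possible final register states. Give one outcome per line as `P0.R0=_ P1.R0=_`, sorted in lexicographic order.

outcome vector order: (P0.R0,P1.R0)
|PSO outcomes| = 4

P0.R0=0 P1.R0=0
P0.R0=0 P1.R0=2
P0.R0=1 P1.R0=0
P0.R0=1 P1.R0=2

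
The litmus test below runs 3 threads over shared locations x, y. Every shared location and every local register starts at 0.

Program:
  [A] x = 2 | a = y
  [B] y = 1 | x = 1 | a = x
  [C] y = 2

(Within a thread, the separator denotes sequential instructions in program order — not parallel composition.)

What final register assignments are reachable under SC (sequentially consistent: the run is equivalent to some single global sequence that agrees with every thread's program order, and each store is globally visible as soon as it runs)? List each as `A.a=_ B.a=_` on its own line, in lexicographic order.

outcome vector order: (A.a,B.a)
|SC outcomes| = 5

A.a=0 B.a=1
A.a=1 B.a=1
A.a=1 B.a=2
A.a=2 B.a=1
A.a=2 B.a=2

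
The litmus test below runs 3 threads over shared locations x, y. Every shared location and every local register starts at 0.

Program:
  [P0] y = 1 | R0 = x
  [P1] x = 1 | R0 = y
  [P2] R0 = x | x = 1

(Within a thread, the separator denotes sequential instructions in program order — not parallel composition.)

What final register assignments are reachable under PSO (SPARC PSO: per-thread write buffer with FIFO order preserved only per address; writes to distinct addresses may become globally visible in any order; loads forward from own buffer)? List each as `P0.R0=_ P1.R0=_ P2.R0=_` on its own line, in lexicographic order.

outcome vector order: (P0.R0,P1.R0,P2.R0)
|PSO outcomes| = 8

P0.R0=0 P1.R0=0 P2.R0=0
P0.R0=0 P1.R0=0 P2.R0=1
P0.R0=0 P1.R0=1 P2.R0=0
P0.R0=0 P1.R0=1 P2.R0=1
P0.R0=1 P1.R0=0 P2.R0=0
P0.R0=1 P1.R0=0 P2.R0=1
P0.R0=1 P1.R0=1 P2.R0=0
P0.R0=1 P1.R0=1 P2.R0=1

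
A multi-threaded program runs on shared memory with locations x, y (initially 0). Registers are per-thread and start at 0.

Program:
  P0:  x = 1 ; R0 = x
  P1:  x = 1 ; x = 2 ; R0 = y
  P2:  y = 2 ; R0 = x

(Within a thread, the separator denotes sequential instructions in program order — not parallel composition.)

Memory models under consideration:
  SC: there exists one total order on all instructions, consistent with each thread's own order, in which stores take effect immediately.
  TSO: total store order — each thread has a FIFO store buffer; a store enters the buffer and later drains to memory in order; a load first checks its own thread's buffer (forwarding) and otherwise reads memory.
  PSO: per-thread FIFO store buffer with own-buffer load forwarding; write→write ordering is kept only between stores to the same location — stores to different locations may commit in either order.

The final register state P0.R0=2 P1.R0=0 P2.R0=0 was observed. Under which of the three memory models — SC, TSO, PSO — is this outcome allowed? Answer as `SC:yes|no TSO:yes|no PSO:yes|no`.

SC:no TSO:yes PSO:yes

outcome vector order: (P0.R0,P1.R0,P2.R0)
under SC → 101, 102, 120, 121, 122, 202, 220, 221, 222
under TSO → 100, 101, 102, 120, 121, 122, 200, 201, 202, 220, 221, 222
under PSO → 100, 101, 102, 120, 121, 122, 200, 201, 202, 220, 221, 222
target 200 ∈ {TSO,PSO}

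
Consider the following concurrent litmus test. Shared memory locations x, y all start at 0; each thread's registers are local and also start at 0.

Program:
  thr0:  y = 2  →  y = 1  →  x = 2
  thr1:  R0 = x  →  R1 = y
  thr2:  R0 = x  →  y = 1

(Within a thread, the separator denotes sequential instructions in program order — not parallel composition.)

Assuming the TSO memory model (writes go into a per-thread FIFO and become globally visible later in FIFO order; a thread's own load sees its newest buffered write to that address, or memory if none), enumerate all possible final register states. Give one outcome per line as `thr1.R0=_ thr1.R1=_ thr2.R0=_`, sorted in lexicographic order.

outcome vector order: (thr1.R0,thr1.R1,thr2.R0)
|TSO outcomes| = 8

thr1.R0=0 thr1.R1=0 thr2.R0=0
thr1.R0=0 thr1.R1=0 thr2.R0=2
thr1.R0=0 thr1.R1=1 thr2.R0=0
thr1.R0=0 thr1.R1=1 thr2.R0=2
thr1.R0=0 thr1.R1=2 thr2.R0=0
thr1.R0=0 thr1.R1=2 thr2.R0=2
thr1.R0=2 thr1.R1=1 thr2.R0=0
thr1.R0=2 thr1.R1=1 thr2.R0=2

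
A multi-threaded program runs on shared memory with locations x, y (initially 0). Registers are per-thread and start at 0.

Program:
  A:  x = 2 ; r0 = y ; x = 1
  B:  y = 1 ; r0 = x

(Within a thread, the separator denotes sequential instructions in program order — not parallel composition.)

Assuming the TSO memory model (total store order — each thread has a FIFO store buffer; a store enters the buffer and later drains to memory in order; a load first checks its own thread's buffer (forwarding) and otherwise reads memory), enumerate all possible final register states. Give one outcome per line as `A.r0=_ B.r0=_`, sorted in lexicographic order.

outcome vector order: (A.r0,B.r0)
|TSO outcomes| = 6

A.r0=0 B.r0=0
A.r0=0 B.r0=1
A.r0=0 B.r0=2
A.r0=1 B.r0=0
A.r0=1 B.r0=1
A.r0=1 B.r0=2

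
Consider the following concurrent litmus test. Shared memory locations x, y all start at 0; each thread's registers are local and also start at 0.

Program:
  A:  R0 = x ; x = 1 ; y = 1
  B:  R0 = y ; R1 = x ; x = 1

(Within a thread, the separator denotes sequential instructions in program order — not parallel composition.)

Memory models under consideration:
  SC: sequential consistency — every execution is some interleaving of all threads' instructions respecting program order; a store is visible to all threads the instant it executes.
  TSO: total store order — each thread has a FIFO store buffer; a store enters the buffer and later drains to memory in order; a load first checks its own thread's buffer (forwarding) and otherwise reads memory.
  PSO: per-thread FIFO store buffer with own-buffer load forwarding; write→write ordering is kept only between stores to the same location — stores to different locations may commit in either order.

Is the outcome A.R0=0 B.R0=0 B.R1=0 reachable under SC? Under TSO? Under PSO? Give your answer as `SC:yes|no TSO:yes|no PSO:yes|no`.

outcome vector order: (A.R0,B.R0,B.R1)
SC (4): 000; 001; 011; 100
TSO (4): 000; 001; 011; 100
PSO (5): 000; 001; 010; 011; 100
target 000 ∈ {SC,TSO,PSO}

SC:yes TSO:yes PSO:yes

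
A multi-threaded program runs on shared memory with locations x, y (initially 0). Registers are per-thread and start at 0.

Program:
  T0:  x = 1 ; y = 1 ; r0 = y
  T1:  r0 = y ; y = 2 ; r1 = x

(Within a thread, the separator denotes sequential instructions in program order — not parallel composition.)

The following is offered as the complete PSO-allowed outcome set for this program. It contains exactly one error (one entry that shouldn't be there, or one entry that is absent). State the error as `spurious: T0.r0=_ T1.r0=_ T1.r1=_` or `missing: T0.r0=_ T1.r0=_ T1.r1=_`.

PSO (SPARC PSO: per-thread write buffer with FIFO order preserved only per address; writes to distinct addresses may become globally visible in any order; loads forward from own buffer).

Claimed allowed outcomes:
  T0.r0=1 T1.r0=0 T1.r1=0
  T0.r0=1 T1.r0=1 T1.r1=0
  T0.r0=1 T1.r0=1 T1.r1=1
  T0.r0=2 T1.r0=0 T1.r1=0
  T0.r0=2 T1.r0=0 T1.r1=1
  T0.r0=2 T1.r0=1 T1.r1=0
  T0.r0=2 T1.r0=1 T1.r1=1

outcome vector order: (T0.r0,T1.r0,T1.r1)
[PSO] allowed = {100, 101, 110, 111, 200, 201, 210, 211}
PSO∖claimed = {101}

missing: T0.r0=1 T1.r0=0 T1.r1=1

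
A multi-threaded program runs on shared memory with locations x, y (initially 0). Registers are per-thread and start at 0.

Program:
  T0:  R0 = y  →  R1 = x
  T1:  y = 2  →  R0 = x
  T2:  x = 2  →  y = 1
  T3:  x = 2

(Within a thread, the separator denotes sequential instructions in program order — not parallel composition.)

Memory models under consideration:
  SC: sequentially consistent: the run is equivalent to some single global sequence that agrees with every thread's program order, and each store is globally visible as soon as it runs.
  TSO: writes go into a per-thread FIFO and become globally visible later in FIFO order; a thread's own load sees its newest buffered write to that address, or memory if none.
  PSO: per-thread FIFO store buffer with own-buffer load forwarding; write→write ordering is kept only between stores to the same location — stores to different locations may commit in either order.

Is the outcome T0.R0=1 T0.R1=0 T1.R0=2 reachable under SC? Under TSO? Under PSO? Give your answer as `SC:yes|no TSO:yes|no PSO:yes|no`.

outcome vector order: (T0.R0,T0.R1,T1.R0)
SC (10): <0 0 0> <0 0 2> <0 2 0> <0 2 2> <1 2 0> <1 2 2> <2 0 0> <2 0 2> <2 2 0> <2 2 2>
TSO (10): <0 0 0> <0 0 2> <0 2 0> <0 2 2> <1 2 0> <1 2 2> <2 0 0> <2 0 2> <2 2 0> <2 2 2>
PSO (12): <0 0 0> <0 0 2> <0 2 0> <0 2 2> <1 0 0> <1 0 2> <1 2 0> <1 2 2> <2 0 0> <2 0 2> <2 2 0> <2 2 2>
target <1 0 2> ∈ {PSO}

SC:no TSO:no PSO:yes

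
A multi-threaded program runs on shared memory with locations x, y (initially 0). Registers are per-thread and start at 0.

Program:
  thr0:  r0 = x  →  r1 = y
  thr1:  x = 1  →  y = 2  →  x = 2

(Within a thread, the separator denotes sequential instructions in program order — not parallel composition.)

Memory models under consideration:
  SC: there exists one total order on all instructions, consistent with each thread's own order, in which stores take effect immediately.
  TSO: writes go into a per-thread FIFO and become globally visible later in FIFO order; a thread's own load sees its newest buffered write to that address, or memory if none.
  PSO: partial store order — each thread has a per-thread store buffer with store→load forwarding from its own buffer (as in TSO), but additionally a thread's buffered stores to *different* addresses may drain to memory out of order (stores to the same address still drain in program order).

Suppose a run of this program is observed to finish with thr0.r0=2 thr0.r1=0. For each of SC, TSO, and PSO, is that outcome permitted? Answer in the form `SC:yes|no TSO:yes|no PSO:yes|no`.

outcome vector order: (thr0.r0,thr0.r1)
under SC → 0/0, 0/2, 1/0, 1/2, 2/2
under TSO → 0/0, 0/2, 1/0, 1/2, 2/2
under PSO → 0/0, 0/2, 1/0, 1/2, 2/0, 2/2
target 2/0 ∈ {PSO}

SC:no TSO:no PSO:yes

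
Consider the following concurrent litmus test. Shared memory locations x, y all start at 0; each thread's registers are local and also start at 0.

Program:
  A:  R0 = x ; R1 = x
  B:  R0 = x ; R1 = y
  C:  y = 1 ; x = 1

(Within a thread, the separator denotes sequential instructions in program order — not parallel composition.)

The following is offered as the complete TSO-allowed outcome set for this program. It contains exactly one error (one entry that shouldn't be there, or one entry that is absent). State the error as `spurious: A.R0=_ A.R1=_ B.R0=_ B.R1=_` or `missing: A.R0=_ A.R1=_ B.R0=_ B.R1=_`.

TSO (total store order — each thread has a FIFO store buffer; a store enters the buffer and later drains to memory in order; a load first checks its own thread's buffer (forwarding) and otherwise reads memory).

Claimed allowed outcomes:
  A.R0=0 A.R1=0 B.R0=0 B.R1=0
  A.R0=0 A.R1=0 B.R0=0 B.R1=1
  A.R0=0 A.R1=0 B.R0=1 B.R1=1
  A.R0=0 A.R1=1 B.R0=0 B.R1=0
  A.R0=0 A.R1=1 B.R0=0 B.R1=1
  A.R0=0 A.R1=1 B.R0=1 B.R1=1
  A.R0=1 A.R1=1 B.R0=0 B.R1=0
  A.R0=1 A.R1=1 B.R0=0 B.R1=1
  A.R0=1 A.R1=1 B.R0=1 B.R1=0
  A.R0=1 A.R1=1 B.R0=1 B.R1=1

outcome vector order: (A.R0,A.R1,B.R0,B.R1)
under TSO → 0/0/0/0, 0/0/0/1, 0/0/1/1, 0/1/0/0, 0/1/0/1, 0/1/1/1, 1/1/0/0, 1/1/0/1, 1/1/1/1
claimed∖TSO = {1/1/1/0}

spurious: A.R0=1 A.R1=1 B.R0=1 B.R1=0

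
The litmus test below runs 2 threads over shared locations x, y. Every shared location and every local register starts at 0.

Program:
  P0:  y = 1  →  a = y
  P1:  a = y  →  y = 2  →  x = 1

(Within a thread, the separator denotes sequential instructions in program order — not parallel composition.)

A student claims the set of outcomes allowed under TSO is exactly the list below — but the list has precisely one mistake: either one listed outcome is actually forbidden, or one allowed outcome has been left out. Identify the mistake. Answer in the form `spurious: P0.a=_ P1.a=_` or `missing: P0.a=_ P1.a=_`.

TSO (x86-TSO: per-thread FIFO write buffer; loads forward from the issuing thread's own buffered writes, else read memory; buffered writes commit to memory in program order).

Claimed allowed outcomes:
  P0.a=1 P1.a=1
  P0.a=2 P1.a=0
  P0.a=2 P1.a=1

outcome vector order: (P0.a,P1.a)
TSO (4): (1,0) (1,1) (2,0) (2,1)
TSO∖claimed = {(1,0)}

missing: P0.a=1 P1.a=0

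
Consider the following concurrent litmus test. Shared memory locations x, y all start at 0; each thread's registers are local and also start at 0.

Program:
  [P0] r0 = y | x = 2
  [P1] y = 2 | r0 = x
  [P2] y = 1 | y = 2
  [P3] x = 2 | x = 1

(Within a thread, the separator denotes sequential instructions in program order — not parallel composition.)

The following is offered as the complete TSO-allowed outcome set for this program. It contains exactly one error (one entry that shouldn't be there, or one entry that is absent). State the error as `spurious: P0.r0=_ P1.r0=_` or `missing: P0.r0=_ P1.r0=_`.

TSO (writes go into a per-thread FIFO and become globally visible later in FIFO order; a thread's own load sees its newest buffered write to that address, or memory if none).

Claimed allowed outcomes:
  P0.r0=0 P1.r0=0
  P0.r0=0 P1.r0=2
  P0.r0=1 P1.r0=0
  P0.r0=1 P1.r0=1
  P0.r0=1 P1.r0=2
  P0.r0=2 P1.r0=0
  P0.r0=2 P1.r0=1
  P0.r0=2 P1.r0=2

outcome vector order: (P0.r0,P1.r0)
TSO (9): (0,0); (0,1); (0,2); (1,0); (1,1); (1,2); (2,0); (2,1); (2,2)
TSO∖claimed = {(0,1)}

missing: P0.r0=0 P1.r0=1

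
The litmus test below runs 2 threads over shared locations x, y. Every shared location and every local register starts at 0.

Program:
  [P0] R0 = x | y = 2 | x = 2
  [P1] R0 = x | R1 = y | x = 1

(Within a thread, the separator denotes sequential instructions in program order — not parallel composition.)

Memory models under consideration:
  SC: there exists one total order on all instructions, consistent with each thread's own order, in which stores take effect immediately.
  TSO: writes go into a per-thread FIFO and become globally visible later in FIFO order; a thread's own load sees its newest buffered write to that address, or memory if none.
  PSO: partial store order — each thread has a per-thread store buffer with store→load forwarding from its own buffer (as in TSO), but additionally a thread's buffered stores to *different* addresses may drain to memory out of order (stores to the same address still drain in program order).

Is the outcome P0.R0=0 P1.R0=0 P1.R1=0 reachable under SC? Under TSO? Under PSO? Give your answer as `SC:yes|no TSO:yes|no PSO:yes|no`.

outcome vector order: (P0.R0,P1.R0,P1.R1)
SC: 4 outcomes — {(0,0,0) (0,0,2) (0,2,2) (1,0,0)}
TSO: 4 outcomes — {(0,0,0) (0,0,2) (0,2,2) (1,0,0)}
PSO: 5 outcomes — {(0,0,0) (0,0,2) (0,2,0) (0,2,2) (1,0,0)}
target (0,0,0) ∈ {SC,TSO,PSO}

SC:yes TSO:yes PSO:yes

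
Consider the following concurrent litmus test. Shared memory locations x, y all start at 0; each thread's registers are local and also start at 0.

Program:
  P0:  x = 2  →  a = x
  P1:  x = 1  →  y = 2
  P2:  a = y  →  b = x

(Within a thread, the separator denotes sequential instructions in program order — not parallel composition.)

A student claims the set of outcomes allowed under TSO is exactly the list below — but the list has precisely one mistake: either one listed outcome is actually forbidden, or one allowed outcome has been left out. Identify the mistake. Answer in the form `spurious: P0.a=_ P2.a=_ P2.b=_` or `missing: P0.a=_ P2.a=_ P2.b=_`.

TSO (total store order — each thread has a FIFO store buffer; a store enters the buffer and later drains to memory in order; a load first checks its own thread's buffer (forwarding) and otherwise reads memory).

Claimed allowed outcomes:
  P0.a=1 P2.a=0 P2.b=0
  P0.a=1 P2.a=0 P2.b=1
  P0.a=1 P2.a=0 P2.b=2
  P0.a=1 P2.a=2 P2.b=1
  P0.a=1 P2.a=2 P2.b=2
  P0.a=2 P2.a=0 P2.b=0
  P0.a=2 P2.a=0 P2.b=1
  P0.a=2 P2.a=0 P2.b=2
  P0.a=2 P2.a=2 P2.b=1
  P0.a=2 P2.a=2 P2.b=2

outcome vector order: (P0.a,P2.a,P2.b)
[TSO] allowed = {(1,0,0) (1,0,1) (1,0,2) (1,2,1) (2,0,0) (2,0,1) (2,0,2) (2,2,1) (2,2,2)}
claimed∖TSO = {(1,2,2)}

spurious: P0.a=1 P2.a=2 P2.b=2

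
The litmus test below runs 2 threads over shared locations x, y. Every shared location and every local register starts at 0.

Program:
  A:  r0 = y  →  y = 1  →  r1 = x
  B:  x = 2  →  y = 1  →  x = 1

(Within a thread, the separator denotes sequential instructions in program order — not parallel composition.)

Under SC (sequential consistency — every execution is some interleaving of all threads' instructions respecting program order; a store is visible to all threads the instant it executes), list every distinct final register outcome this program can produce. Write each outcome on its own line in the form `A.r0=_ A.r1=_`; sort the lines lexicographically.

A.r0=0 A.r1=0
A.r0=0 A.r1=1
A.r0=0 A.r1=2
A.r0=1 A.r1=1
A.r0=1 A.r1=2

outcome vector order: (A.r0,A.r1)
|SC outcomes| = 5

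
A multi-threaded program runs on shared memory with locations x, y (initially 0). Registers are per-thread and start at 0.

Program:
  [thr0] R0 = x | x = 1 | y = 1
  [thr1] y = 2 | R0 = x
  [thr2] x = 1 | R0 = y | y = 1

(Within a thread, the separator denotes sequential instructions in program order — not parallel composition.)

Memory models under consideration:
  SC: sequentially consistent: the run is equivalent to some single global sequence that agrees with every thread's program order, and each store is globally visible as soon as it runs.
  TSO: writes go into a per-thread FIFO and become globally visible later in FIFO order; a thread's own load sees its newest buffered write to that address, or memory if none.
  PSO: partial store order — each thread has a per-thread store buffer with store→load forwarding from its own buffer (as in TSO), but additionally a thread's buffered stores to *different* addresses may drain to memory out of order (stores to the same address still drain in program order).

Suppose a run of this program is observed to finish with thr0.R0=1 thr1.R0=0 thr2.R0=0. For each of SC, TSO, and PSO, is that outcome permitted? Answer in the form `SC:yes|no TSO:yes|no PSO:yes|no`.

SC:no TSO:yes PSO:yes

outcome vector order: (thr0.R0,thr1.R0,thr2.R0)
[SC] allowed = {<0 0 1>, <0 0 2>, <0 1 0>, <0 1 1>, <0 1 2>, <1 0 1>, <1 0 2>, <1 1 0>, <1 1 1>, <1 1 2>}
[TSO] allowed = {<0 0 0>, <0 0 1>, <0 0 2>, <0 1 0>, <0 1 1>, <0 1 2>, <1 0 0>, <1 0 1>, <1 0 2>, <1 1 0>, <1 1 1>, <1 1 2>}
[PSO] allowed = {<0 0 0>, <0 0 1>, <0 0 2>, <0 1 0>, <0 1 1>, <0 1 2>, <1 0 0>, <1 0 1>, <1 0 2>, <1 1 0>, <1 1 1>, <1 1 2>}
target <1 0 0> ∈ {TSO,PSO}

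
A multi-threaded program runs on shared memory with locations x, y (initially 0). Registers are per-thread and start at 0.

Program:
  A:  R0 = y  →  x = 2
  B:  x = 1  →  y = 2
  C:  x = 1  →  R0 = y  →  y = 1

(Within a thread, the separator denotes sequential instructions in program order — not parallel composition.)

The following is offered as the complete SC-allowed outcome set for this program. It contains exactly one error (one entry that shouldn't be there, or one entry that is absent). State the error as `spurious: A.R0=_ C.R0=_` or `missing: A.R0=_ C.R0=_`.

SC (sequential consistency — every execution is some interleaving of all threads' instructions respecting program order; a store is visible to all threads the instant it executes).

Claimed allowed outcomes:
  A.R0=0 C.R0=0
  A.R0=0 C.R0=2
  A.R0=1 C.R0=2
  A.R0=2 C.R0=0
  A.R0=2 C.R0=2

missing: A.R0=1 C.R0=0

outcome vector order: (A.R0,C.R0)
under SC → 00, 02, 10, 12, 20, 22
SC∖claimed = {10}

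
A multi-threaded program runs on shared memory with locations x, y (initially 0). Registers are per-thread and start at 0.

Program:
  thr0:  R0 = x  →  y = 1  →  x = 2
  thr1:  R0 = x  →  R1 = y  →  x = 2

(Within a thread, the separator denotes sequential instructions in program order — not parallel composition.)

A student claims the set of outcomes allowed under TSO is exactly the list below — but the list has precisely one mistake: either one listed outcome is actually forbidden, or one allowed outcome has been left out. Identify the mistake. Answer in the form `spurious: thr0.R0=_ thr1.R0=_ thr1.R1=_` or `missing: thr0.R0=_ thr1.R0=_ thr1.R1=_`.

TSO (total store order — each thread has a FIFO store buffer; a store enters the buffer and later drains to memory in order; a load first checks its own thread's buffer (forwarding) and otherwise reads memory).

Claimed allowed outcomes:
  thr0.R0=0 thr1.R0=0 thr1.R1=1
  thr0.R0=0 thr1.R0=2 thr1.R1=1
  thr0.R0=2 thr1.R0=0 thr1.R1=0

missing: thr0.R0=0 thr1.R0=0 thr1.R1=0

outcome vector order: (thr0.R0,thr1.R0,thr1.R1)
TSO: 4 outcomes — {000, 001, 021, 200}
TSO∖claimed = {000}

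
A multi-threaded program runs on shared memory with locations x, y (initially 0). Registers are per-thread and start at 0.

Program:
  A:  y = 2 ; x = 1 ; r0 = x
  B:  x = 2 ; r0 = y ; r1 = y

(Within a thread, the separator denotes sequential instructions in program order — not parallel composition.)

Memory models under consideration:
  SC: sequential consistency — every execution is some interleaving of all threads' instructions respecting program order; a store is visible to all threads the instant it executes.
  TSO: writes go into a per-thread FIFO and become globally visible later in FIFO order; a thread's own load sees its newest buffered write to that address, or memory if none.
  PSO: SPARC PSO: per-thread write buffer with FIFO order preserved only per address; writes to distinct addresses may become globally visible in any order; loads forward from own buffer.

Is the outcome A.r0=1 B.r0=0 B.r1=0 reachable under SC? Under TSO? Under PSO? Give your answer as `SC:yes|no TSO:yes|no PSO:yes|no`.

SC:yes TSO:yes PSO:yes

outcome vector order: (A.r0,B.r0,B.r1)
under SC → (1,0,0), (1,0,2), (1,2,2), (2,2,2)
under TSO → (1,0,0), (1,0,2), (1,2,2), (2,0,0), (2,0,2), (2,2,2)
under PSO → (1,0,0), (1,0,2), (1,2,2), (2,0,0), (2,0,2), (2,2,2)
target (1,0,0) ∈ {SC,TSO,PSO}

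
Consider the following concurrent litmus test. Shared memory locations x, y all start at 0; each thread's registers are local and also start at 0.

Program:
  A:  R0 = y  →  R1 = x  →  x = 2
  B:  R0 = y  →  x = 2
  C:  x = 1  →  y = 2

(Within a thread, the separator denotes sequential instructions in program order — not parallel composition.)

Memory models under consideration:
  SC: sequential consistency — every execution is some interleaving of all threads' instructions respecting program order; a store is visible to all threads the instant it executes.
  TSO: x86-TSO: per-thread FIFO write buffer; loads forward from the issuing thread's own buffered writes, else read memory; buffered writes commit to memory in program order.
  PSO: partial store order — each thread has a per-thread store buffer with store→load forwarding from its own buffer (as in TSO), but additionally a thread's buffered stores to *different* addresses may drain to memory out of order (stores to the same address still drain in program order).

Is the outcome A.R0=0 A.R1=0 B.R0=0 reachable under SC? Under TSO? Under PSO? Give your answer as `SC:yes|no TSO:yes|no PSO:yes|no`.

outcome vector order: (A.R0,A.R1,B.R0)
under SC → 0/0/0; 0/0/2; 0/1/0; 0/1/2; 0/2/0; 0/2/2; 2/1/0; 2/1/2; 2/2/0; 2/2/2
under TSO → 0/0/0; 0/0/2; 0/1/0; 0/1/2; 0/2/0; 0/2/2; 2/1/0; 2/1/2; 2/2/0; 2/2/2
under PSO → 0/0/0; 0/0/2; 0/1/0; 0/1/2; 0/2/0; 0/2/2; 2/0/0; 2/0/2; 2/1/0; 2/1/2; 2/2/0; 2/2/2
target 0/0/0 ∈ {SC,TSO,PSO}

SC:yes TSO:yes PSO:yes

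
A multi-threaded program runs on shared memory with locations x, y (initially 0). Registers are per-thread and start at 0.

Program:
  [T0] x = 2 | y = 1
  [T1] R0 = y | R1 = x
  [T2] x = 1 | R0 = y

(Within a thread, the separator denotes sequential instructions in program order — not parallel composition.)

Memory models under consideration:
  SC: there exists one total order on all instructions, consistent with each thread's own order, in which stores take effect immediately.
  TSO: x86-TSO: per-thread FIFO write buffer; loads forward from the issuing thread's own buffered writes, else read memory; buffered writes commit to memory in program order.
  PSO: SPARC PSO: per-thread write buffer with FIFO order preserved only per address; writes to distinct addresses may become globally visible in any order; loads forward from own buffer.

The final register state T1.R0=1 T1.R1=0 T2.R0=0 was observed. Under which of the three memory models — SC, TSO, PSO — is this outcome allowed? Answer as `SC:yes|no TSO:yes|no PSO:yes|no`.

outcome vector order: (T1.R0,T1.R1,T2.R0)
[SC] allowed = {000; 001; 010; 011; 020; 021; 110; 111; 120; 121}
[TSO] allowed = {000; 001; 010; 011; 020; 021; 110; 111; 120; 121}
[PSO] allowed = {000; 001; 010; 011; 020; 021; 100; 101; 110; 111; 120; 121}
target 100 ∈ {PSO}

SC:no TSO:no PSO:yes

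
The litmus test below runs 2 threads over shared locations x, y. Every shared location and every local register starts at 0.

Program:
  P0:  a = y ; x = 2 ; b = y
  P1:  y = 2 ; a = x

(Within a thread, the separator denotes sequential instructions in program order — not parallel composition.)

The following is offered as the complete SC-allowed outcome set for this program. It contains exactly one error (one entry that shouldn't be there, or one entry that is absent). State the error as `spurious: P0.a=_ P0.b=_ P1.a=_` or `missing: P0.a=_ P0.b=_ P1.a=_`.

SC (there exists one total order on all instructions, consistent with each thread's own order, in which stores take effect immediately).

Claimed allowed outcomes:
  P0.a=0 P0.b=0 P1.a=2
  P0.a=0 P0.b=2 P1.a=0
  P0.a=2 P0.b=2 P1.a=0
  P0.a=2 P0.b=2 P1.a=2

missing: P0.a=0 P0.b=2 P1.a=2

outcome vector order: (P0.a,P0.b,P1.a)
SC: 5 outcomes — {(0,0,2) (0,2,0) (0,2,2) (2,2,0) (2,2,2)}
SC∖claimed = {(0,2,2)}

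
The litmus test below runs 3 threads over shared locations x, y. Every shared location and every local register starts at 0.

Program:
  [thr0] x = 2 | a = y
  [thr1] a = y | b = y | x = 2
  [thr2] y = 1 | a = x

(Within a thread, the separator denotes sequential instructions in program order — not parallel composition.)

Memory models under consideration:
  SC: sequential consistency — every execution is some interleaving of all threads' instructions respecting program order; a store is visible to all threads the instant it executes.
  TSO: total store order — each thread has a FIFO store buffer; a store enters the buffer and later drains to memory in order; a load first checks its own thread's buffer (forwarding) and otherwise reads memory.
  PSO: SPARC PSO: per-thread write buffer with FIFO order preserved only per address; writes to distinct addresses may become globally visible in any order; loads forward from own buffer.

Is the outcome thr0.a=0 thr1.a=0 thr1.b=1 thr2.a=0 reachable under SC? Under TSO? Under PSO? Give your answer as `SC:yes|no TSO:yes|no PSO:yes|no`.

SC:no TSO:yes PSO:yes

outcome vector order: (thr0.a,thr1.a,thr1.b,thr2.a)
SC (9): 0002, 0012, 0112, 1000, 1002, 1010, 1012, 1110, 1112
TSO (12): 0000, 0002, 0010, 0012, 0110, 0112, 1000, 1002, 1010, 1012, 1110, 1112
PSO (12): 0000, 0002, 0010, 0012, 0110, 0112, 1000, 1002, 1010, 1012, 1110, 1112
target 0010 ∈ {TSO,PSO}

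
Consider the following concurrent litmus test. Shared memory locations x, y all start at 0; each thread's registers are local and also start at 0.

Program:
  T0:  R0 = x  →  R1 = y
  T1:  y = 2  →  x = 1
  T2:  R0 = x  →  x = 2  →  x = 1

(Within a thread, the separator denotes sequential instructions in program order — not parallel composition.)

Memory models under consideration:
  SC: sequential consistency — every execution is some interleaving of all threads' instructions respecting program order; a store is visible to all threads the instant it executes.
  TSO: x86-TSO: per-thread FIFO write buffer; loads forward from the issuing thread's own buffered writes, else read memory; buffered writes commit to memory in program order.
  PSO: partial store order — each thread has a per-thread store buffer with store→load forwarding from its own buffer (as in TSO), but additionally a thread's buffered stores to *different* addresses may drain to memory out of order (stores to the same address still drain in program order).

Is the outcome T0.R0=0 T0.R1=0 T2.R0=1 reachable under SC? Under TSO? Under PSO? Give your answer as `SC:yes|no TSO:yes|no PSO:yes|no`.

outcome vector order: (T0.R0,T0.R1,T2.R0)
SC (10): 000 001 020 021 100 120 121 200 220 221
TSO (10): 000 001 020 021 100 120 121 200 220 221
PSO (12): 000 001 020 021 100 101 120 121 200 201 220 221
target 001 ∈ {SC,TSO,PSO}

SC:yes TSO:yes PSO:yes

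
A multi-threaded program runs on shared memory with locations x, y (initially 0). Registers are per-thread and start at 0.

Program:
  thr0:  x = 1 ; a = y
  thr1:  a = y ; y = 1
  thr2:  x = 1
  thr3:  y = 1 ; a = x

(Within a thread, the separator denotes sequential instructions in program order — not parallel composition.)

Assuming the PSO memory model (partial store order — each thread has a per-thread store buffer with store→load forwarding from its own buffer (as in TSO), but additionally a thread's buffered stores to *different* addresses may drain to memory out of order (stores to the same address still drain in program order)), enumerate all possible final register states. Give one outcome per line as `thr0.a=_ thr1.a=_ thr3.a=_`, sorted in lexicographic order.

thr0.a=0 thr1.a=0 thr3.a=0
thr0.a=0 thr1.a=0 thr3.a=1
thr0.a=0 thr1.a=1 thr3.a=0
thr0.a=0 thr1.a=1 thr3.a=1
thr0.a=1 thr1.a=0 thr3.a=0
thr0.a=1 thr1.a=0 thr3.a=1
thr0.a=1 thr1.a=1 thr3.a=0
thr0.a=1 thr1.a=1 thr3.a=1

outcome vector order: (thr0.a,thr1.a,thr3.a)
|PSO outcomes| = 8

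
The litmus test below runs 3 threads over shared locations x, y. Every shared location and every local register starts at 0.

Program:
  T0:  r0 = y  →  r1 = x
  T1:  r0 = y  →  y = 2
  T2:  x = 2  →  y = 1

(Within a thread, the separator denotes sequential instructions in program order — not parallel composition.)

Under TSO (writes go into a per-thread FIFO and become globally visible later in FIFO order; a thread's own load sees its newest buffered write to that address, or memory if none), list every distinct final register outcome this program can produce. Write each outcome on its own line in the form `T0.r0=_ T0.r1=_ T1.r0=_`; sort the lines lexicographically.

T0.r0=0 T0.r1=0 T1.r0=0
T0.r0=0 T0.r1=0 T1.r0=1
T0.r0=0 T0.r1=2 T1.r0=0
T0.r0=0 T0.r1=2 T1.r0=1
T0.r0=1 T0.r1=2 T1.r0=0
T0.r0=1 T0.r1=2 T1.r0=1
T0.r0=2 T0.r1=0 T1.r0=0
T0.r0=2 T0.r1=2 T1.r0=0
T0.r0=2 T0.r1=2 T1.r0=1

outcome vector order: (T0.r0,T0.r1,T1.r0)
|TSO outcomes| = 9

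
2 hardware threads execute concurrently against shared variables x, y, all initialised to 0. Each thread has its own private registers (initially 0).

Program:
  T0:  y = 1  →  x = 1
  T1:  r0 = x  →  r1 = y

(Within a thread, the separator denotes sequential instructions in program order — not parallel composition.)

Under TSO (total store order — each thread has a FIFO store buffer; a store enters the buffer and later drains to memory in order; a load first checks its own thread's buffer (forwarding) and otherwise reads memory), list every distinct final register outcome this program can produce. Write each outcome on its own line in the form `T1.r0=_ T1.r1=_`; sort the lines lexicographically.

outcome vector order: (T1.r0,T1.r1)
|TSO outcomes| = 3

T1.r0=0 T1.r1=0
T1.r0=0 T1.r1=1
T1.r0=1 T1.r1=1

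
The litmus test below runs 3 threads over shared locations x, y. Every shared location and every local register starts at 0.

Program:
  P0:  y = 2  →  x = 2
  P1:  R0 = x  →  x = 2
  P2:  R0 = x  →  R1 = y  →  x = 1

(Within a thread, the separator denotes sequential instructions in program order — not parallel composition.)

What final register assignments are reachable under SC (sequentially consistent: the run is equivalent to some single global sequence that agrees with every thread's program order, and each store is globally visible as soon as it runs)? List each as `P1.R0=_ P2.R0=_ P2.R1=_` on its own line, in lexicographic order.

outcome vector order: (P1.R0,P2.R0,P2.R1)
|SC outcomes| = 10

P1.R0=0 P2.R0=0 P2.R1=0
P1.R0=0 P2.R0=0 P2.R1=2
P1.R0=0 P2.R0=2 P2.R1=0
P1.R0=0 P2.R0=2 P2.R1=2
P1.R0=1 P2.R0=0 P2.R1=0
P1.R0=1 P2.R0=0 P2.R1=2
P1.R0=1 P2.R0=2 P2.R1=2
P1.R0=2 P2.R0=0 P2.R1=0
P1.R0=2 P2.R0=0 P2.R1=2
P1.R0=2 P2.R0=2 P2.R1=2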